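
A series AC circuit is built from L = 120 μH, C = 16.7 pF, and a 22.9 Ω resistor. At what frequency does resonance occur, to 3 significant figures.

ω₀ = 1/√(LC) = 1/√(0.00012 × 1.67e-11) = 2.234e+07 rad/s
f₀ = ω₀/(2π) = 3.56 MHz

3.56 MHz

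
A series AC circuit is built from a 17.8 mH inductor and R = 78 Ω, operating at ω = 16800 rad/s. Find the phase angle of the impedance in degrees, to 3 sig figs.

75.4°

X_L = ωL = 299 Ω
Z = 78.0 + j299 Ω
|Z| = √(78.0² + 299²) = 309 Ω
∠Z = arctan(299/78.0) = 75.4°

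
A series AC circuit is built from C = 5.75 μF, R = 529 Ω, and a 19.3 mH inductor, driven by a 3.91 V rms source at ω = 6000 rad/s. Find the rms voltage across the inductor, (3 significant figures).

X_L = ωL = 116 Ω
X_C = 1/(ωC) = 29.0 Ω
Net reactance X = X_L − X_C = 86.8 Ω
Z = 529 + j86.8 Ω
|Z| = √(529² + 86.8²) = 536 Ω
I = V/|Z| = 7.29 mA
V_L = I·|Z_L| = 0.00729 × 116 = 0.845 V

0.845 V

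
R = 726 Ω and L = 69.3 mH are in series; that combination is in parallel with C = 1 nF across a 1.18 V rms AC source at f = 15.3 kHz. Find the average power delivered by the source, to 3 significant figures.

ω = 2πf = 96130 rad/s
X_L = ωL = 6660 Ω
X_C = 1/(ωC) = 10400 Ω
Branch 1 (R+jX_L): Z₁ = 726 + j6660 Ω, |Z₁| = 6700 Ω
Branch 2 (−jX_C): Z₂ = −j10400 Ω
Parallel: Z = Z₁Z₂/(Z₁+Z₂), |Z| = 18300 Ω, ∠Z = 72.8°
I = V/|Z| = 64.5 μA
P = VI cos φ = 1.18 × 6.45e-05 × cos(72.8°) = 22.5 μW

22.5 μW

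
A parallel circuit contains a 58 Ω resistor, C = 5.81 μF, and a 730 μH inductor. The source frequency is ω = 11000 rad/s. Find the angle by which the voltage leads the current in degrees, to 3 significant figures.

74.1°

X_L = ωL = 8.03 Ω
X_C = 1/(ωC) = 15.6 Ω
Parallel: admittances add. Y = 1/R + 1/(jωL) + jωC
Y = (0.0172 − j0.0606) S
|Y| = 0.0630 S → |Z| = 1/|Y| = 15.9 Ω, ∠Z = −∠Y = 74.1°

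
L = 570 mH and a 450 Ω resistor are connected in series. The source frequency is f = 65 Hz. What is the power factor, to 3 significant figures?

ω = 2πf = 408.4 rad/s
X_L = ωL = 233 Ω
Z = 450 + j233 Ω
|Z| = √(450² + 233²) = 507 Ω
∠Z = arctan(233/450) = 27.4°
cos φ = cos(27.4°) = 0.888

0.888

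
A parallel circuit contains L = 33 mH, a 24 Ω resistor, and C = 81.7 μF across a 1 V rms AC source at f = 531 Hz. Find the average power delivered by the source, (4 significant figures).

ω = 2πf = 3336 rad/s
X_L = ωL = 110.1 Ω
X_C = 1/(ωC) = 3.669 Ω
Parallel: admittances add. Y = 1/R + 1/(jωL) + jωC
Y = (0.04167 + j0.2635) S
|Y| = 0.2668 S → |Z| = 1/|Y| = 3.749 Ω, ∠Z = −∠Y = -81.01°
I = V/|Z| = 266.8 mA
P = VI cos φ = 1 × 0.2668 × cos(-81.01°) = 41.67 mW

41.67 mW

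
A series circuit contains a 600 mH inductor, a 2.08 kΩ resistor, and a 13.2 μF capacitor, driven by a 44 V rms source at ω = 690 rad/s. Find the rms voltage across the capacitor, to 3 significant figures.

X_L = ωL = 414 Ω
X_C = 1/(ωC) = 110 Ω
Net reactance X = X_L − X_C = 304 Ω
Z = 2080 + j304 Ω
|Z| = √(2080² + 304²) = 2100 Ω
I = V/|Z| = 20.9 mA
V_C = I·|Z_C| = 0.0209 × 110 = 2.30 V

2.30 V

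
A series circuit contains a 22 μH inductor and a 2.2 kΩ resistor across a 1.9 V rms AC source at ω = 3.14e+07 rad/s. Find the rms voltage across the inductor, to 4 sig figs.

0.5692 V

X_L = ωL = 690.8 Ω
Z = 2200 + j690.8 Ω
|Z| = √(2200² + 690.8²) = 2306 Ω
I = V/|Z| = 824.0 μA
V_L = I·|Z_L| = 0.0008240 × 690.8 = 0.5692 V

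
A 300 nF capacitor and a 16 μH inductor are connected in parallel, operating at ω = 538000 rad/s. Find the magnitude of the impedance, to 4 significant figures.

X_L = ωL = 8.608 Ω
X_C = 1/(ωC) = 6.196 Ω
Parallel: admittances add. Y = 1/(jωL) + jωC
Y = (0 + j0.04523) S
|Y| = 0.04523 S → |Z| = 1/|Y| = 22.11 Ω, ∠Z = −∠Y = -90.00°

22.11 Ω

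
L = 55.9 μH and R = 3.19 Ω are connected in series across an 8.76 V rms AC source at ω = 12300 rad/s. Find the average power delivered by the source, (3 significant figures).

23.0 W

X_L = ωL = 0.688 Ω
Z = 3.19 + j0.688 Ω
|Z| = √(3.19² + 0.688²) = 3.26 Ω
∠Z = arctan(0.688/3.19) = 12.2°
I = V/|Z| = 2.68 A
P = VI cos φ = 8.76 × 2.68 × cos(12.2°) = 23.0 W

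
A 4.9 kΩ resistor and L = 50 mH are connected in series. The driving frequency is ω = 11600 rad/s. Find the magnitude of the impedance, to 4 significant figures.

X_L = ωL = 580.0 Ω
Z = 4900 + j580.0 Ω
|Z| = √(4900² + 580.0²) = 4934 Ω

4934 Ω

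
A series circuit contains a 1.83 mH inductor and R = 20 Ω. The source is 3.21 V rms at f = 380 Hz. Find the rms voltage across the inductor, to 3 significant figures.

0.685 V

ω = 2πf = 2388 rad/s
X_L = ωL = 4.37 Ω
Z = 20.0 + j4.37 Ω
|Z| = √(20.0² + 4.37²) = 20.5 Ω
I = V/|Z| = 157 mA
V_L = I·|Z_L| = 0.157 × 4.37 = 0.685 V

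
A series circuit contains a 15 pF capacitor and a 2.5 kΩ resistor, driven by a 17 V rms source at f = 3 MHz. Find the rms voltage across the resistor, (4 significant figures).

ω = 2πf = 1.885e+07 rad/s
X_C = 1/(ωC) = 3537 Ω
Z = 2500 − j3537 Ω
|Z| = √(2500² + 3537²) = 4331 Ω
I = V/|Z| = 3.925 mA
V_R = I·|Z_R| = 0.003925 × 2500 = 9.813 V

9.813 V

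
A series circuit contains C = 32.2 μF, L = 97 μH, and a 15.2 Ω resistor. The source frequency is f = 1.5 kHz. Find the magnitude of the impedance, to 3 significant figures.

ω = 2πf = 9425 rad/s
X_L = ωL = 0.914 Ω
X_C = 1/(ωC) = 3.30 Ω
Net reactance X = X_L − X_C = -2.38 Ω
Z = 15.2 − j2.38 Ω
|Z| = √(15.2² + 2.38²) = 15.4 Ω

15.4 Ω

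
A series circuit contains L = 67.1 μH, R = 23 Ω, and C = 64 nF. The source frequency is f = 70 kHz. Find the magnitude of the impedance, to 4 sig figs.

23.77 Ω

ω = 2πf = 439800 rad/s
X_L = ωL = 29.51 Ω
X_C = 1/(ωC) = 35.53 Ω
Net reactance X = X_L − X_C = -6.014 Ω
Z = 23.00 − j6.014 Ω
|Z| = √(23.00² + 6.014²) = 23.77 Ω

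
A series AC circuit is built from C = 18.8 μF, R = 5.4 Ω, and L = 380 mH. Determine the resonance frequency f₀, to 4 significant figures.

ω₀ = 1/√(LC) = 1/√(0.38 × 1.88e-05) = 374.1 rad/s
f₀ = ω₀/(2π) = 59.55 Hz

59.55 Hz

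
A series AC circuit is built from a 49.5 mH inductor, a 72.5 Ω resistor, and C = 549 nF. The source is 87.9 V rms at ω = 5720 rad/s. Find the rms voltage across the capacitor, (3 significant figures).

X_L = ωL = 283 Ω
X_C = 1/(ωC) = 318 Ω
Net reactance X = X_L − X_C = -35.3 Ω
Z = 72.5 − j35.3 Ω
|Z| = √(72.5² + 35.3²) = 80.6 Ω
I = V/|Z| = 1.09 A
V_C = I·|Z_C| = 1.09 × 318 = 347 V

347 V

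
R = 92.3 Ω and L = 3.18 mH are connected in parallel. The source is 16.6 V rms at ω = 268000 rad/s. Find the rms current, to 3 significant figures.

X_L = ωL = 852 Ω
Parallel: admittances add. Y = 1/R + 1/(jωL)
Y = (0.0108 − j0.00117) S
|Y| = 0.0109 S → |Z| = 1/|Y| = 91.8 Ω, ∠Z = −∠Y = 6.18°
I = V/|Z| = 16.6/91.8 = 181 mA

181 mA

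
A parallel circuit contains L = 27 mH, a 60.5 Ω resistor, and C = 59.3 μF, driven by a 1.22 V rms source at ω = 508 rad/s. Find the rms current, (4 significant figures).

55.96 mA

X_L = ωL = 13.72 Ω
X_C = 1/(ωC) = 33.20 Ω
Parallel: admittances add. Y = 1/R + 1/(jωL) + jωC
Y = (0.01653 − j0.04278) S
|Y| = 0.04587 S → |Z| = 1/|Y| = 21.80 Ω, ∠Z = −∠Y = 68.88°
I = V/|Z| = 1.22/21.80 = 55.96 mA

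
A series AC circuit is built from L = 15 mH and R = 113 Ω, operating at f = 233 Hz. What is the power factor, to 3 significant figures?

ω = 2πf = 1464 rad/s
X_L = ωL = 22.0 Ω
Z = 113 + j22.0 Ω
|Z| = √(113² + 22.0²) = 115 Ω
∠Z = arctan(22.0/113) = 11.0°
cos φ = cos(11.0°) = 0.982

0.982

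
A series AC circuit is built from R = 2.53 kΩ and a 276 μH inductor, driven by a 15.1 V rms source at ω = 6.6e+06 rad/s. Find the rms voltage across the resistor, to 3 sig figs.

12.3 V

X_L = ωL = 1820 Ω
Z = 2530 + j1820 Ω
|Z| = √(2530² + 1820²) = 3120 Ω
I = V/|Z| = 4.84 mA
V_R = I·|Z_R| = 0.00484 × 2530 = 12.3 V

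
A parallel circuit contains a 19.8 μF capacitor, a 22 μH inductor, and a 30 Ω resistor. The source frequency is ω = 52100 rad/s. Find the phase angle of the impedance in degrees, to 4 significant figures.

X_L = ωL = 1.146 Ω
X_C = 1/(ωC) = 0.9694 Ω
Parallel: admittances add. Y = 1/R + 1/(jωL) + jωC
Y = (0.03333 + j0.1591) S
|Y| = 0.1626 S → |Z| = 1/|Y| = 6.151 Ω, ∠Z = −∠Y = -78.17°

-78.17°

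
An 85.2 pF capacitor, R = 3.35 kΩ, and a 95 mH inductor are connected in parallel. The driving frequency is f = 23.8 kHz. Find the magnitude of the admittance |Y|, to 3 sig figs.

ω = 2πf = 149500 rad/s
X_L = ωL = 14200 Ω
X_C = 1/(ωC) = 78500 Ω
Parallel: admittances add. Y = 1/R + 1/(jωL) + jωC
Y = (0.000299 − j5.77e-05) S
|Y| = 0.000304 S → |Z| = 1/|Y| = 3290 Ω, ∠Z = −∠Y = 10.9°

304 μS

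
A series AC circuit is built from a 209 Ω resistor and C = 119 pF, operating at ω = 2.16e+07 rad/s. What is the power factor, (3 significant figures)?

0.473

X_C = 1/(ωC) = 389 Ω
Z = 209 − j389 Ω
|Z| = √(209² + 389²) = 442 Ω
∠Z = arctan(-389/209) = -61.8°
cos φ = cos(-61.8°) = 0.473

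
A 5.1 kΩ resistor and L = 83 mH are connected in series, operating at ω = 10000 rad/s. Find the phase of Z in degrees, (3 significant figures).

9.24°

X_L = ωL = 830 Ω
Z = 5100 + j830 Ω
|Z| = √(5100² + 830²) = 5170 Ω
∠Z = arctan(830/5100) = 9.24°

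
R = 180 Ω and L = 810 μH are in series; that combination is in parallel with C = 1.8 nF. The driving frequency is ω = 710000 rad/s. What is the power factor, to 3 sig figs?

X_L = ωL = 575 Ω
X_C = 1/(ωC) = 782 Ω
Branch 1 (R+jX_L): Z₁ = 180 + j575 Ω, |Z₁| = 603 Ω
Branch 2 (−jX_C): Z₂ = −j782 Ω
Parallel: Z = Z₁Z₂/(Z₁+Z₂), |Z| = 1720 Ω, ∠Z = 31.7°
cos φ = cos(31.7°) = 0.851

0.851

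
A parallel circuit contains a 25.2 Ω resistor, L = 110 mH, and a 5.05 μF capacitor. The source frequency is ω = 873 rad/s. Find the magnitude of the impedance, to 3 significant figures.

X_L = ωL = 96.0 Ω
X_C = 1/(ωC) = 227 Ω
Parallel: admittances add. Y = 1/R + 1/(jωL) + jωC
Y = (0.0397 − j0.00600) S
|Y| = 0.0401 S → |Z| = 1/|Y| = 24.9 Ω, ∠Z = −∠Y = 8.60°

24.9 Ω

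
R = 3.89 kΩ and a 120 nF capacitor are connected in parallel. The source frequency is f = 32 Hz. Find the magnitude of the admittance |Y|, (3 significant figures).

258 μS

ω = 2πf = 201.1 rad/s
X_C = 1/(ωC) = 41400 Ω
Parallel: admittances add. Y = 1/R + jωC
Y = (0.000257 + j2.41e-05) S
|Y| = 0.000258 S → |Z| = 1/|Y| = 3870 Ω, ∠Z = −∠Y = -5.36°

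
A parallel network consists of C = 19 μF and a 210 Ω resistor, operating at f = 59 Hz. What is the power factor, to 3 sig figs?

0.560

ω = 2πf = 370.7 rad/s
X_C = 1/(ωC) = 142 Ω
Parallel: admittances add. Y = 1/R + jωC
Y = (0.00476 + j0.00704) S
|Y| = 0.00850 S → |Z| = 1/|Y| = 118 Ω, ∠Z = −∠Y = -55.9°
cos φ = cos(-55.9°) = 0.560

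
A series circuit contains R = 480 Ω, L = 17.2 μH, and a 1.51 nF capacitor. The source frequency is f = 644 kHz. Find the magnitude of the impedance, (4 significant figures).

ω = 2πf = 4.046e+06 rad/s
X_L = ωL = 69.60 Ω
X_C = 1/(ωC) = 163.7 Ω
Net reactance X = X_L − X_C = -94.07 Ω
Z = 480.0 − j94.07 Ω
|Z| = √(480.0² + 94.07²) = 489.1 Ω

489.1 Ω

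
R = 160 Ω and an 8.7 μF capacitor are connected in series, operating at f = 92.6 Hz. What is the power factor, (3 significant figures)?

ω = 2πf = 581.8 rad/s
X_C = 1/(ωC) = 198 Ω
Z = 160 − j198 Ω
|Z| = √(160² + 198²) = 254 Ω
∠Z = arctan(-198/160) = -51.0°
cos φ = cos(-51.0°) = 0.629

0.629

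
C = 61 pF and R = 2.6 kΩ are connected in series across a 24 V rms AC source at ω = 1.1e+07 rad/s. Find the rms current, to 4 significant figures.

8.008 mA

X_C = 1/(ωC) = 1490 Ω
Z = 2600 − j1490 Ω
|Z| = √(2600² + 1490²) = 2997 Ω
I = V/|Z| = 24/2997 = 8.008 mA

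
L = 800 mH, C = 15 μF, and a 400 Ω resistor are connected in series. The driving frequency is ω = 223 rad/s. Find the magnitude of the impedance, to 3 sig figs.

418 Ω

X_L = ωL = 178 Ω
X_C = 1/(ωC) = 299 Ω
Net reactance X = X_L − X_C = -121 Ω
Z = 400 − j121 Ω
|Z| = √(400² + 121²) = 418 Ω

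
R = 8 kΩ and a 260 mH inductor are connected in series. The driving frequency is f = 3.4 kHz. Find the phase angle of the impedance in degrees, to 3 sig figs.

ω = 2πf = 21360 rad/s
X_L = ωL = 5550 Ω
Z = 8000 + j5550 Ω
|Z| = √(8000² + 5550²) = 9740 Ω
∠Z = arctan(5550/8000) = 34.8°

34.8°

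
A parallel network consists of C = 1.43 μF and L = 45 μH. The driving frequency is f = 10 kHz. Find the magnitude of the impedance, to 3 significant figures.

3.79 Ω

ω = 2πf = 62830 rad/s
X_L = ωL = 2.83 Ω
X_C = 1/(ωC) = 11.1 Ω
Parallel: admittances add. Y = 1/(jωL) + jωC
Y = (0 − j0.264) S
|Y| = 0.264 S → |Z| = 1/|Y| = 3.79 Ω, ∠Z = −∠Y = 90.0°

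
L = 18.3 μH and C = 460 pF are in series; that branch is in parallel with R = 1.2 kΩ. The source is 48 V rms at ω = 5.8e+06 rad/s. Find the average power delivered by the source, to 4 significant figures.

X_L = ωL = 106.1 Ω
X_C = 1/(ωC) = 374.8 Ω
Branch 1: Z₁ = R = 1200 Ω
Branch 2 (series LC): Z₂ = j(X_L − X_C) = −j268.7 Ω
Parallel: Z = Z₁Z₂/(Z₁+Z₂), |Z| = 262.2 Ω, ∠Z = -77.38°
I = V/|Z| = 183.1 mA
P = VI cos φ = 48 × 0.1831 × cos(-77.38°) = 1.920 W

1.920 W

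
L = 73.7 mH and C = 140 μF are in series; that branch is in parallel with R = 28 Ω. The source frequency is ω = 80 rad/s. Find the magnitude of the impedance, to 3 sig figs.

26.5 Ω

X_L = ωL = 5.90 Ω
X_C = 1/(ωC) = 89.3 Ω
Branch 1: Z₁ = R = 28.0 Ω
Branch 2 (series LC): Z₂ = j(X_L − X_C) = −j83.4 Ω
Parallel: Z = Z₁Z₂/(Z₁+Z₂), |Z| = 26.5 Ω, ∠Z = -18.6°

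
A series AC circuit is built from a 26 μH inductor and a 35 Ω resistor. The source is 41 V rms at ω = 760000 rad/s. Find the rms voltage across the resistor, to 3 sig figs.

X_L = ωL = 19.8 Ω
Z = 35.0 + j19.8 Ω
|Z| = √(35.0² + 19.8²) = 40.2 Ω
I = V/|Z| = 1.02 A
V_R = I·|Z_R| = 1.02 × 35.0 = 35.7 V

35.7 V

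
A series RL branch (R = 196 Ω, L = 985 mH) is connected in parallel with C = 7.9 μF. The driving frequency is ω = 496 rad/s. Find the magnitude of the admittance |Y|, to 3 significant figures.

X_L = ωL = 489 Ω
X_C = 1/(ωC) = 255 Ω
Branch 1 (R+jX_L): Z₁ = 196 + j489 Ω, |Z₁| = 526 Ω
Branch 2 (−jX_C): Z₂ = −j255 Ω
Parallel: Z = Z₁Z₂/(Z₁+Z₂), |Z| = 441 Ω, ∠Z = -71.8°
|Y| = 1/|Z| = 2.27 mS

2.27 mS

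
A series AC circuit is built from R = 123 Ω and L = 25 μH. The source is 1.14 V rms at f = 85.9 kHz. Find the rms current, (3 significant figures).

ω = 2πf = 539700 rad/s
X_L = ωL = 13.5 Ω
Z = 123 + j13.5 Ω
|Z| = √(123² + 13.5²) = 124 Ω
I = V/|Z| = 1.14/124 = 9.21 mA

9.21 mA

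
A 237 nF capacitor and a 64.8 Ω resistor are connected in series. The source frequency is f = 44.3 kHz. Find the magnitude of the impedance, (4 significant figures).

ω = 2πf = 278300 rad/s
X_C = 1/(ωC) = 15.16 Ω
Z = 64.80 − j15.16 Ω
|Z| = √(64.80² + 15.16²) = 66.55 Ω

66.55 Ω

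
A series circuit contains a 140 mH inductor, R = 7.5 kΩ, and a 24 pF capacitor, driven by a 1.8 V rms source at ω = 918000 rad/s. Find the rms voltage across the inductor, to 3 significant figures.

X_L = ωL = 129000 Ω
X_C = 1/(ωC) = 45400 Ω
Net reactance X = X_L − X_C = 83100 Ω
Z = 7500 + j83100 Ω
|Z| = √(7500² + 83100²) = 83500 Ω
I = V/|Z| = 21.6 μA
V_L = I·|Z_L| = 2.16e-05 × 129000 = 2.77 V

2.77 V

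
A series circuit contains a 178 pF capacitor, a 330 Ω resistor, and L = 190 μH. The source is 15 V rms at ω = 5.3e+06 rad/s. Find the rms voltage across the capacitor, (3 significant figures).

47.6 V

X_L = ωL = 1010 Ω
X_C = 1/(ωC) = 1060 Ω
Net reactance X = X_L − X_C = -53.0 Ω
Z = 330 − j53.0 Ω
|Z| = √(330² + 53.0²) = 334 Ω
I = V/|Z| = 44.9 mA
V_C = I·|Z_C| = 0.0449 × 1060 = 47.6 V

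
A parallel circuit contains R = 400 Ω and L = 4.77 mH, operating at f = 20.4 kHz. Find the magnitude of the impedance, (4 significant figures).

334.7 Ω

ω = 2πf = 128200 rad/s
X_L = ωL = 611.4 Ω
Parallel: admittances add. Y = 1/R + 1/(jωL)
Y = (0.002500 − j0.001636) S
|Y| = 0.002987 S → |Z| = 1/|Y| = 334.7 Ω, ∠Z = −∠Y = 33.19°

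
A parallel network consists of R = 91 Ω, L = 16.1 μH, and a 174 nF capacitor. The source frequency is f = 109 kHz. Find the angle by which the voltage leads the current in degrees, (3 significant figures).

-68.9°

ω = 2πf = 684900 rad/s
X_L = ωL = 11.0 Ω
X_C = 1/(ωC) = 8.39 Ω
Parallel: admittances add. Y = 1/R + 1/(jωL) + jωC
Y = (0.0110 + j0.0285) S
|Y| = 0.0305 S → |Z| = 1/|Y| = 32.8 Ω, ∠Z = −∠Y = -68.9°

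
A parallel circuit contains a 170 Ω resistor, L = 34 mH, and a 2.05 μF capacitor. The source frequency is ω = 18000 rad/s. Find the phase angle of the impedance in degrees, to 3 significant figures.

-80.5°

X_L = ωL = 612 Ω
X_C = 1/(ωC) = 27.1 Ω
Parallel: admittances add. Y = 1/R + 1/(jωL) + jωC
Y = (0.00588 + j0.0353) S
|Y| = 0.0358 S → |Z| = 1/|Y| = 28.0 Ω, ∠Z = −∠Y = -80.5°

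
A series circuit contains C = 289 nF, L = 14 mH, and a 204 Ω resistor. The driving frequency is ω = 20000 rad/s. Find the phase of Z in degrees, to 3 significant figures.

X_L = ωL = 280 Ω
X_C = 1/(ωC) = 173 Ω
Net reactance X = X_L − X_C = 107 Ω
Z = 204 + j107 Ω
|Z| = √(204² + 107²) = 230 Ω
∠Z = arctan(107/204) = 27.7°

27.7°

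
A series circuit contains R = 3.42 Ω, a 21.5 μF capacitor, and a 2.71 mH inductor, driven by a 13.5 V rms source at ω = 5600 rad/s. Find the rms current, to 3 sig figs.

X_L = ωL = 15.2 Ω
X_C = 1/(ωC) = 8.31 Ω
Net reactance X = X_L − X_C = 6.87 Ω
Z = 3.42 + j6.87 Ω
|Z| = √(3.42² + 6.87²) = 7.67 Ω
I = V/|Z| = 13.5/7.67 = 1.76 A

1.76 A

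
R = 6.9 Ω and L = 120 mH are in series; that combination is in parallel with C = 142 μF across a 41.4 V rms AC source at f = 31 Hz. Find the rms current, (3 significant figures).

682 mA

ω = 2πf = 194.8 rad/s
X_L = ωL = 23.4 Ω
X_C = 1/(ωC) = 36.2 Ω
Branch 1 (R+jX_L): Z₁ = 6.90 + j23.4 Ω, |Z₁| = 24.4 Ω
Branch 2 (−jX_C): Z₂ = −j36.2 Ω
Parallel: Z = Z₁Z₂/(Z₁+Z₂), |Z| = 60.7 Ω, ∠Z = 45.2°
I = V/|Z| = 41.4/60.7 = 682 mA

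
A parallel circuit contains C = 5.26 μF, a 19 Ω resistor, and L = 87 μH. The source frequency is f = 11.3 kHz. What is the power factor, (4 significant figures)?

ω = 2πf = 71000 rad/s
X_L = ωL = 6.177 Ω
X_C = 1/(ωC) = 2.678 Ω
Parallel: admittances add. Y = 1/R + 1/(jωL) + jωC
Y = (0.05263 + j0.2116) S
|Y| = 0.2180 S → |Z| = 1/|Y| = 4.587 Ω, ∠Z = −∠Y = -76.03°
cos φ = cos(-76.03°) = 0.2414

0.2414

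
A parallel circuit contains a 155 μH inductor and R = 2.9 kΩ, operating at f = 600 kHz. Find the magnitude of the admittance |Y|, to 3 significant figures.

ω = 2πf = 3.77e+06 rad/s
X_L = ωL = 584 Ω
Parallel: admittances add. Y = 1/R + 1/(jωL)
Y = (0.000345 − j0.00171) S
|Y| = 0.00175 S → |Z| = 1/|Y| = 573 Ω, ∠Z = −∠Y = 78.6°

1.75 mS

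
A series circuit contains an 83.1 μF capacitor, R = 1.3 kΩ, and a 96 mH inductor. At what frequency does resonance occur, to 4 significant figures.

56.35 Hz

ω₀ = 1/√(LC) = 1/√(0.096 × 8.31e-05) = 354.0 rad/s
f₀ = ω₀/(2π) = 56.35 Hz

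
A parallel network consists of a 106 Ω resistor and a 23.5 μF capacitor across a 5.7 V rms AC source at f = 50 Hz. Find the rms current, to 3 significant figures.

ω = 2πf = 314.2 rad/s
X_C = 1/(ωC) = 135 Ω
Parallel: admittances add. Y = 1/R + jωC
Y = (0.00943 + j0.00738) S
|Y| = 0.0120 S → |Z| = 1/|Y| = 83.5 Ω, ∠Z = −∠Y = -38.0°
I = V/|Z| = 5.7/83.5 = 68.3 mA

68.3 mA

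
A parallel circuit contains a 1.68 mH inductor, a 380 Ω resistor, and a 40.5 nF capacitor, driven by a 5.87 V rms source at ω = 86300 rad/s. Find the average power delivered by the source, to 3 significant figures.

X_L = ωL = 145 Ω
X_C = 1/(ωC) = 286 Ω
Parallel: admittances add. Y = 1/R + 1/(jωL) + jωC
Y = (0.00263 − j0.00340) S
|Y| = 0.00430 S → |Z| = 1/|Y| = 232 Ω, ∠Z = −∠Y = 52.3°
I = V/|Z| = 25.2 mA
P = VI cos φ = 5.87 × 0.0252 × cos(52.3°) = 90.7 mW

90.7 mW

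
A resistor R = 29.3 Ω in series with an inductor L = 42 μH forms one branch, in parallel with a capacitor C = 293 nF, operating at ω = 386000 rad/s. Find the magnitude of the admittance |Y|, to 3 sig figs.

X_L = ωL = 16.2 Ω
X_C = 1/(ωC) = 8.84 Ω
Branch 1 (R+jX_L): Z₁ = 29.3 + j16.2 Ω, |Z₁| = 33.5 Ω
Branch 2 (−jX_C): Z₂ = −j8.84 Ω
Parallel: Z = Z₁Z₂/(Z₁+Z₂), |Z| = 9.80 Ω, ∠Z = -75.2°
|Y| = 1/|Z| = 102 mS

102 mS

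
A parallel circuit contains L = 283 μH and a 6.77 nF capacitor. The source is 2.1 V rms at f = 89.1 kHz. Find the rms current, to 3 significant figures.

5.30 mA

ω = 2πf = 559800 rad/s
X_L = ωL = 158 Ω
X_C = 1/(ωC) = 264 Ω
Parallel: admittances add. Y = 1/(jωL) + jωC
Y = (0 − j0.00252) S
|Y| = 0.00252 S → |Z| = 1/|Y| = 397 Ω, ∠Z = −∠Y = 90.0°
I = V/|Z| = 2.1/397 = 5.30 mA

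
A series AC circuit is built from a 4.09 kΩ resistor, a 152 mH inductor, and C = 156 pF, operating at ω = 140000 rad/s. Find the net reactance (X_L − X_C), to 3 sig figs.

-24500 Ω

X_L = ωL = 21300 Ω
X_C = 1/(ωC) = 45800 Ω
X = 21300 − 45800 = -24500 Ω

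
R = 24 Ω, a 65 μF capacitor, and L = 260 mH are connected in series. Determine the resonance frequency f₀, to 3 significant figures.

38.7 Hz

ω₀ = 1/√(LC) = 1/√(0.26 × 6.5e-05) = 243.3 rad/s
f₀ = ω₀/(2π) = 38.7 Hz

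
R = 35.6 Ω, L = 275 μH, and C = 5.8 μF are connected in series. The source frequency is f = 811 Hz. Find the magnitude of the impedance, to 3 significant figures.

ω = 2πf = 5096 rad/s
X_L = ωL = 1.40 Ω
X_C = 1/(ωC) = 33.8 Ω
Net reactance X = X_L − X_C = -32.4 Ω
Z = 35.6 − j32.4 Ω
|Z| = √(35.6² + 32.4²) = 48.2 Ω

48.2 Ω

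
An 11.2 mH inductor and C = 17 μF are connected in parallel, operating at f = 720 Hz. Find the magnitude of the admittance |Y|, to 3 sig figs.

ω = 2πf = 4524 rad/s
X_L = ωL = 50.7 Ω
X_C = 1/(ωC) = 13.0 Ω
Parallel: admittances add. Y = 1/(jωL) + jωC
Y = (0 + j0.0572) S
|Y| = 0.0572 S → |Z| = 1/|Y| = 17.5 Ω, ∠Z = −∠Y = -90.0°

57.2 mS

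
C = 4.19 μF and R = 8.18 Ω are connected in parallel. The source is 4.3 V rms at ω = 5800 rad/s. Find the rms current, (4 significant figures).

X_C = 1/(ωC) = 41.15 Ω
Parallel: admittances add. Y = 1/R + jωC
Y = (0.1222 + j0.02430) S
|Y| = 0.1246 S → |Z| = 1/|Y| = 8.023 Ω, ∠Z = −∠Y = -11.24°
I = V/|Z| = 4.3/8.023 = 536.0 mA

536.0 mA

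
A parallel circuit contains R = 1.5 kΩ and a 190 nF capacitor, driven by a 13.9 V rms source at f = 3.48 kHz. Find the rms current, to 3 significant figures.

58.5 mA

ω = 2πf = 21870 rad/s
X_C = 1/(ωC) = 241 Ω
Parallel: admittances add. Y = 1/R + jωC
Y = (0.000667 + j0.00415) S
|Y| = 0.00421 S → |Z| = 1/|Y| = 238 Ω, ∠Z = −∠Y = -80.9°
I = V/|Z| = 13.9/238 = 58.5 mA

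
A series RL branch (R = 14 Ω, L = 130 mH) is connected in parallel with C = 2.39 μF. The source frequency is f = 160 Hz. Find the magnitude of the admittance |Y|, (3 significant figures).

ω = 2πf = 1005 rad/s
X_L = ωL = 131 Ω
X_C = 1/(ωC) = 416 Ω
Branch 1 (R+jX_L): Z₁ = 14.0 + j131 Ω, |Z₁| = 131 Ω
Branch 2 (−jX_C): Z₂ = −j416 Ω
Parallel: Z = Z₁Z₂/(Z₁+Z₂), |Z| = 191 Ω, ∠Z = 81.1°
|Y| = 1/|Z| = 5.23 mS

5.23 mS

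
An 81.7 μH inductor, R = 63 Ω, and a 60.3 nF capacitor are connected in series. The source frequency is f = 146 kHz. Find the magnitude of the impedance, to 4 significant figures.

ω = 2πf = 917300 rad/s
X_L = ωL = 74.95 Ω
X_C = 1/(ωC) = 18.08 Ω
Net reactance X = X_L − X_C = 56.87 Ω
Z = 63.00 + j56.87 Ω
|Z| = √(63.00² + 56.87²) = 84.87 Ω

84.87 Ω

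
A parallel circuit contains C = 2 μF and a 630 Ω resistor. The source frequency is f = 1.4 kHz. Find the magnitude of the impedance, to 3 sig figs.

56.6 Ω

ω = 2πf = 8796 rad/s
X_C = 1/(ωC) = 56.8 Ω
Parallel: admittances add. Y = 1/R + jωC
Y = (0.00159 + j0.0176) S
|Y| = 0.0177 S → |Z| = 1/|Y| = 56.6 Ω, ∠Z = −∠Y = -84.8°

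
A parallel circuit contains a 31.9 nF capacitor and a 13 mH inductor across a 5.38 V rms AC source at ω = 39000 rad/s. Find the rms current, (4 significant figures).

X_L = ωL = 507.0 Ω
X_C = 1/(ωC) = 803.8 Ω
Parallel: admittances add. Y = 1/(jωL) + jωC
Y = (0 − j0.0007283) S
|Y| = 0.0007283 S → |Z| = 1/|Y| = 1373 Ω, ∠Z = −∠Y = 90.00°
I = V/|Z| = 5.38/1373 = 3.918 mA

3.918 mA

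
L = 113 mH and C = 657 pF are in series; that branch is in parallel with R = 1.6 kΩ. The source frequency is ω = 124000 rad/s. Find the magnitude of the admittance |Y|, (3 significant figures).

X_L = ωL = 14000 Ω
X_C = 1/(ωC) = 12300 Ω
Branch 1: Z₁ = R = 1600 Ω
Branch 2 (series LC): Z₂ = j(X_L − X_C) = j1740 Ω
Parallel: Z = Z₁Z₂/(Z₁+Z₂), |Z| = 1180 Ω, ∠Z = 42.6°
|Y| = 1/|Z| = 850 μS

850 μS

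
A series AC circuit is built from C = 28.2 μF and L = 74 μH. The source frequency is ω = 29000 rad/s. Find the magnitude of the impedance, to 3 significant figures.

0.923 Ω

X_L = ωL = 2.15 Ω
X_C = 1/(ωC) = 1.22 Ω
Net reactance X = X_L − X_C = 0.923 Ω
Z = j0.923 Ω
|Z| = √(0² + 0.923²) = 0.923 Ω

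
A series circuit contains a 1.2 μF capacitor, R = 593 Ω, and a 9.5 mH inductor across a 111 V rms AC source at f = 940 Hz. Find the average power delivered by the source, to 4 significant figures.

20.36 W

ω = 2πf = 5906 rad/s
X_L = ωL = 56.11 Ω
X_C = 1/(ωC) = 141.1 Ω
Net reactance X = X_L − X_C = -84.99 Ω
Z = 593.0 − j84.99 Ω
|Z| = √(593.0² + 84.99²) = 599.1 Ω
∠Z = arctan(-84.99/593.0) = -8.156°
I = V/|Z| = 185.3 mA
P = VI cos φ = 111 × 0.1853 × cos(-8.156°) = 20.36 W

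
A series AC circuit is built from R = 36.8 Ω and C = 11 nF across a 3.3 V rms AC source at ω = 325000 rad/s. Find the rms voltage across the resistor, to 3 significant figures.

0.430 V

X_C = 1/(ωC) = 280 Ω
Z = 36.8 − j280 Ω
|Z| = √(36.8² + 280²) = 282 Ω
I = V/|Z| = 11.7 mA
V_R = I·|Z_R| = 0.0117 × 36.8 = 0.430 V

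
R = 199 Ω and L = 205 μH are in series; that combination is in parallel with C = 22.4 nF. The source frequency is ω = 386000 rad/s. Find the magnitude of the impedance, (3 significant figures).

X_L = ωL = 79.1 Ω
X_C = 1/(ωC) = 116 Ω
Branch 1 (R+jX_L): Z₁ = 199 + j79.1 Ω, |Z₁| = 214 Ω
Branch 2 (−jX_C): Z₂ = −j116 Ω
Parallel: Z = Z₁Z₂/(Z₁+Z₂), |Z| = 122 Ω, ∠Z = -57.9°

122 Ω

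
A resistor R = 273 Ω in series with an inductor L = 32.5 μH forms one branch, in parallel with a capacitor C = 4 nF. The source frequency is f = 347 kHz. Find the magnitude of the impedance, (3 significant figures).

ω = 2πf = 2.18e+06 rad/s
X_L = ωL = 70.9 Ω
X_C = 1/(ωC) = 115 Ω
Branch 1 (R+jX_L): Z₁ = 273 + j70.9 Ω, |Z₁| = 282 Ω
Branch 2 (−jX_C): Z₂ = −j115 Ω
Parallel: Z = Z₁Z₂/(Z₁+Z₂), |Z| = 117 Ω, ∠Z = -66.3°

117 Ω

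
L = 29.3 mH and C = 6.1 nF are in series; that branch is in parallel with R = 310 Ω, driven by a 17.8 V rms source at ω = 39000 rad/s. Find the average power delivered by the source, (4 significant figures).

X_L = ωL = 1143 Ω
X_C = 1/(ωC) = 4203 Ω
Branch 1: Z₁ = R = 310.0 Ω
Branch 2 (series LC): Z₂ = j(X_L − X_C) = −j3061 Ω
Parallel: Z = Z₁Z₂/(Z₁+Z₂), |Z| = 308.4 Ω, ∠Z = -5.783°
I = V/|Z| = 57.71 mA
P = VI cos φ = 17.8 × 0.05771 × cos(-5.783°) = 1.022 W

1.022 W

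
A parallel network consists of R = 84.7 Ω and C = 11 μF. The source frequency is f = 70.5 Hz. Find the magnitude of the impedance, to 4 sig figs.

ω = 2πf = 443.0 rad/s
X_C = 1/(ωC) = 205.2 Ω
Parallel: admittances add. Y = 1/R + jωC
Y = (0.01181 + j0.004873) S
|Y| = 0.01277 S → |Z| = 1/|Y| = 78.29 Ω, ∠Z = −∠Y = -22.43°

78.29 Ω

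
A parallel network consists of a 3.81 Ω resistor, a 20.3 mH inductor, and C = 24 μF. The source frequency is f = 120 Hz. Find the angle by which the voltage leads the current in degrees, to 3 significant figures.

ω = 2πf = 754.0 rad/s
X_L = ωL = 15.3 Ω
X_C = 1/(ωC) = 55.3 Ω
Parallel: admittances add. Y = 1/R + 1/(jωL) + jωC
Y = (0.262 − j0.0472) S
|Y| = 0.267 S → |Z| = 1/|Y| = 3.75 Ω, ∠Z = −∠Y = 10.2°

10.2°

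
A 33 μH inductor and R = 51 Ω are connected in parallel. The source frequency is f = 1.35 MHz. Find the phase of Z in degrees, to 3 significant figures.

10.3°

ω = 2πf = 8.482e+06 rad/s
X_L = ωL = 280 Ω
Parallel: admittances add. Y = 1/R + 1/(jωL)
Y = (0.0196 − j0.00357) S
|Y| = 0.0199 S → |Z| = 1/|Y| = 50.2 Ω, ∠Z = −∠Y = 10.3°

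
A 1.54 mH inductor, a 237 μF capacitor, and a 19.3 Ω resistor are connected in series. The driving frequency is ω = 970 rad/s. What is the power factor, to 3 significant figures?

X_L = ωL = 1.49 Ω
X_C = 1/(ωC) = 4.35 Ω
Net reactance X = X_L − X_C = -2.86 Ω
Z = 19.3 − j2.86 Ω
|Z| = √(19.3² + 2.86²) = 19.5 Ω
∠Z = arctan(-2.86/19.3) = -8.42°
cos φ = cos(-8.42°) = 0.989

0.989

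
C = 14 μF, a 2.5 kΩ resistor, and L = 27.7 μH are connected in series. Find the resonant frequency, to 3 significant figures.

8.08 kHz

ω₀ = 1/√(LC) = 1/√(2.77e-05 × 1.4e-05) = 50780 rad/s
f₀ = ω₀/(2π) = 8.08 kHz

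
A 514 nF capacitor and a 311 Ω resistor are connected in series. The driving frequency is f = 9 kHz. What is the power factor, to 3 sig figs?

ω = 2πf = 56550 rad/s
X_C = 1/(ωC) = 34.4 Ω
Z = 311 − j34.4 Ω
|Z| = √(311² + 34.4²) = 313 Ω
∠Z = arctan(-34.4/311) = -6.31°
cos φ = cos(-6.31°) = 0.994

0.994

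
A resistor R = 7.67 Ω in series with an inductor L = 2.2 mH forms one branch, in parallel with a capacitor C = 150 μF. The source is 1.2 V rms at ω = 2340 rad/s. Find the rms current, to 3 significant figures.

365 mA

X_L = ωL = 5.15 Ω
X_C = 1/(ωC) = 2.85 Ω
Branch 1 (R+jX_L): Z₁ = 7.67 + j5.15 Ω, |Z₁| = 9.24 Ω
Branch 2 (−jX_C): Z₂ = −j2.85 Ω
Parallel: Z = Z₁Z₂/(Z₁+Z₂), |Z| = 3.29 Ω, ∠Z = -72.8°
I = V/|Z| = 1.2/3.29 = 365 mA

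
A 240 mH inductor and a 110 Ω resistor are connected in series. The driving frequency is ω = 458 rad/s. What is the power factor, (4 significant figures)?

X_L = ωL = 109.9 Ω
Z = 110.0 + j109.9 Ω
|Z| = √(110.0² + 109.9²) = 155.5 Ω
∠Z = arctan(109.9/110.0) = 44.98°
cos φ = cos(44.98°) = 0.7074

0.7074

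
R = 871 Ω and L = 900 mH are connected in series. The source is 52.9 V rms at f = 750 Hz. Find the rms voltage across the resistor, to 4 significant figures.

10.64 V

ω = 2πf = 4712 rad/s
X_L = ωL = 4241 Ω
Z = 871.0 + j4241 Ω
|Z| = √(871.0² + 4241²) = 4330 Ω
I = V/|Z| = 12.22 mA
V_R = I·|Z_R| = 0.01222 × 871.0 = 10.64 V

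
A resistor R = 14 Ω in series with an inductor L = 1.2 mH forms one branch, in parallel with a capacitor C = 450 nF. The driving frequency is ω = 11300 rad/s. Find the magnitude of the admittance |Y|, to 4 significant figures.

X_L = ωL = 13.56 Ω
X_C = 1/(ωC) = 196.7 Ω
Branch 1 (R+jX_L): Z₁ = 14.00 + j13.56 Ω, |Z₁| = 19.49 Ω
Branch 2 (−jX_C): Z₂ = −j196.7 Ω
Parallel: Z = Z₁Z₂/(Z₁+Z₂), |Z| = 20.87 Ω, ∠Z = 39.71°
|Y| = 1/|Z| = 47.91 mS

47.91 mS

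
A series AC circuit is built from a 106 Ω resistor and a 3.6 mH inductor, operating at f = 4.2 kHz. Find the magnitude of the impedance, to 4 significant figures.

142.3 Ω

ω = 2πf = 26390 rad/s
X_L = ωL = 95.00 Ω
Z = 106.0 + j95.00 Ω
|Z| = √(106.0² + 95.00²) = 142.3 Ω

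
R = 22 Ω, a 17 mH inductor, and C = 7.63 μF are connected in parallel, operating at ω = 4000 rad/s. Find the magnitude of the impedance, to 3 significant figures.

X_L = ωL = 68.0 Ω
X_C = 1/(ωC) = 32.8 Ω
Parallel: admittances add. Y = 1/R + 1/(jωL) + jωC
Y = (0.0455 + j0.0158) S
|Y| = 0.0481 S → |Z| = 1/|Y| = 20.8 Ω, ∠Z = −∠Y = -19.2°

20.8 Ω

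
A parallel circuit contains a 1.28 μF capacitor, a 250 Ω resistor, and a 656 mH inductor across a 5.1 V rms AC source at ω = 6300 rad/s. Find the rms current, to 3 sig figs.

X_L = ωL = 4130 Ω
X_C = 1/(ωC) = 124 Ω
Parallel: admittances add. Y = 1/R + 1/(jωL) + jωC
Y = (0.00400 + j0.00782) S
|Y| = 0.00879 S → |Z| = 1/|Y| = 114 Ω, ∠Z = −∠Y = -62.9°
I = V/|Z| = 5.1/114 = 44.8 mA

44.8 mA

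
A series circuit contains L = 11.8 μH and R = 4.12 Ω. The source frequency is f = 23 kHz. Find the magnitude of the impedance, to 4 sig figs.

ω = 2πf = 144500 rad/s
X_L = ωL = 1.705 Ω
Z = 4.120 + j1.705 Ω
|Z| = √(4.120² + 1.705²) = 4.459 Ω

4.459 Ω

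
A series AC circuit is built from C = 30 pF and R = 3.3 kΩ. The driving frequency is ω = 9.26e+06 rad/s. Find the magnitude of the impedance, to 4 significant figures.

4883 Ω

X_C = 1/(ωC) = 3600 Ω
Z = 3300 − j3600 Ω
|Z| = √(3300² + 3600²) = 4883 Ω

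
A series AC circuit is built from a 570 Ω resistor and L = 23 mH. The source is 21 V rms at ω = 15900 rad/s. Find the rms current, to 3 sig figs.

X_L = ωL = 366 Ω
Z = 570 + j366 Ω
|Z| = √(570² + 366²) = 677 Ω
I = V/|Z| = 21/677 = 31.0 mA

31.0 mA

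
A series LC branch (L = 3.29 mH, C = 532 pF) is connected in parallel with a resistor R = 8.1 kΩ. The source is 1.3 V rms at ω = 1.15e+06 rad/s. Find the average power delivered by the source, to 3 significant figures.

209 μW

X_L = ωL = 3780 Ω
X_C = 1/(ωC) = 1630 Ω
Branch 1: Z₁ = R = 8100 Ω
Branch 2 (series LC): Z₂ = j(X_L − X_C) = j2150 Ω
Parallel: Z = Z₁Z₂/(Z₁+Z₂), |Z| = 2080 Ω, ∠Z = 75.1°
I = V/|Z| = 626 μA
P = VI cos φ = 1.3 × 0.000626 × cos(75.1°) = 209 μW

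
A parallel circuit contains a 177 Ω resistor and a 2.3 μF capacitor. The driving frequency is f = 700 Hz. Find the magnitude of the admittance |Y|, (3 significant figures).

ω = 2πf = 4398 rad/s
X_C = 1/(ωC) = 98.9 Ω
Parallel: admittances add. Y = 1/R + jωC
Y = (0.00565 + j0.0101) S
|Y| = 0.0116 S → |Z| = 1/|Y| = 86.3 Ω, ∠Z = −∠Y = -60.8°

11.6 mS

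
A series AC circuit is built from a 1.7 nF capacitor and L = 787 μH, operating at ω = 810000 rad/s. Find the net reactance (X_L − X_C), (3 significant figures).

-88.7 Ω

X_L = ωL = 637 Ω
X_C = 1/(ωC) = 726 Ω
X = 637 − 726 = -88.7 Ω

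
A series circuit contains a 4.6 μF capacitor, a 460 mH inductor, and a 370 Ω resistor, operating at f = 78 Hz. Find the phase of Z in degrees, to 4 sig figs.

ω = 2πf = 490.1 rad/s
X_L = ωL = 225.4 Ω
X_C = 1/(ωC) = 443.6 Ω
Net reactance X = X_L − X_C = -218.1 Ω
Z = 370.0 − j218.1 Ω
|Z| = √(370.0² + 218.1²) = 429.5 Ω
∠Z = arctan(-218.1/370.0) = -30.52°

-30.52°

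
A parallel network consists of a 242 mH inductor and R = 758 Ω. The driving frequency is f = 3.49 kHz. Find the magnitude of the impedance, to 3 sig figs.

ω = 2πf = 21930 rad/s
X_L = ωL = 5310 Ω
Parallel: admittances add. Y = 1/R + 1/(jωL)
Y = (0.00132 − j0.000188) S
|Y| = 0.00133 S → |Z| = 1/|Y| = 750 Ω, ∠Z = −∠Y = 8.13°

750 Ω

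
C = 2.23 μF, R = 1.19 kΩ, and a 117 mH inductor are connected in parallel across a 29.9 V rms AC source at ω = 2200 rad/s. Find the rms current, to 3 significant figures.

39.5 mA

X_L = ωL = 257 Ω
X_C = 1/(ωC) = 204 Ω
Parallel: admittances add. Y = 1/R + 1/(jωL) + jωC
Y = (0.000840 + j0.00102) S
|Y| = 0.00132 S → |Z| = 1/|Y| = 756 Ω, ∠Z = −∠Y = -50.5°
I = V/|Z| = 29.9/756 = 39.5 mA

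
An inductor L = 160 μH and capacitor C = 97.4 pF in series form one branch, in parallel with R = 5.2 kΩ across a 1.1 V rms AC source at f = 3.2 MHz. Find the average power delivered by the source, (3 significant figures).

ω = 2πf = 2.011e+07 rad/s
X_L = ωL = 3220 Ω
X_C = 1/(ωC) = 511 Ω
Branch 1: Z₁ = R = 5200 Ω
Branch 2 (series LC): Z₂ = j(X_L − X_C) = j2710 Ω
Parallel: Z = Z₁Z₂/(Z₁+Z₂), |Z| = 2400 Ω, ∠Z = 62.5°
I = V/|Z| = 458 μA
P = VI cos φ = 1.1 × 0.000458 × cos(62.5°) = 233 μW

233 μW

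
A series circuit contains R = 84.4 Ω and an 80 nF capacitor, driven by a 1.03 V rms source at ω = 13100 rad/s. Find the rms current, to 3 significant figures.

1.08 mA

X_C = 1/(ωC) = 954 Ω
Z = 84.4 − j954 Ω
|Z| = √(84.4² + 954²) = 958 Ω
I = V/|Z| = 1.03/958 = 1.08 mA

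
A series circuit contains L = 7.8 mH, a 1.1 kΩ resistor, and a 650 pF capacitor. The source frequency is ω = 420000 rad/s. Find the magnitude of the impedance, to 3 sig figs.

1170 Ω

X_L = ωL = 3280 Ω
X_C = 1/(ωC) = 3660 Ω
Net reactance X = X_L − X_C = -387 Ω
Z = 1100 − j387 Ω
|Z| = √(1100² + 387²) = 1170 Ω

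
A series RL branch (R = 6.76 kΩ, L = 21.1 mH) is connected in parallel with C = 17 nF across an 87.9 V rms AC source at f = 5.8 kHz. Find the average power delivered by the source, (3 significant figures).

1.13 W

ω = 2πf = 36440 rad/s
X_L = ωL = 769 Ω
X_C = 1/(ωC) = 1610 Ω
Branch 1 (R+jX_L): Z₁ = 6760 + j769 Ω, |Z₁| = 6800 Ω
Branch 2 (−jX_C): Z₂ = −j1610 Ω
Parallel: Z = Z₁Z₂/(Z₁+Z₂), |Z| = 1610 Ω, ∠Z = -76.4°
I = V/|Z| = 54.5 mA
P = VI cos φ = 87.9 × 0.0545 × cos(-76.4°) = 1.13 W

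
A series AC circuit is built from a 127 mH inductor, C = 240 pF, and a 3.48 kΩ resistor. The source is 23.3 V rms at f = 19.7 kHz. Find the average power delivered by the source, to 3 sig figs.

5.66 mW

ω = 2πf = 123800 rad/s
X_L = ωL = 15700 Ω
X_C = 1/(ωC) = 33700 Ω
Net reactance X = X_L − X_C = -17900 Ω
Z = 3480 − j17900 Ω
|Z| = √(3480² + 17900²) = 18300 Ω
∠Z = arctan(-17900/3480) = -79.0°
I = V/|Z| = 1.27 mA
P = VI cos φ = 23.3 × 0.00127 × cos(-79.0°) = 5.66 mW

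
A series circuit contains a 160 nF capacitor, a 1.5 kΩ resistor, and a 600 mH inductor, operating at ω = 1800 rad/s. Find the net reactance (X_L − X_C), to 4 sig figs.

-2392 Ω

X_L = ωL = 1080 Ω
X_C = 1/(ωC) = 3472 Ω
X = 1080 − 3472 = -2392 Ω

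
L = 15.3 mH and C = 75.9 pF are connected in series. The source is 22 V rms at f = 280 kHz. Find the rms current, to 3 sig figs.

1.13 mA

ω = 2πf = 1.759e+06 rad/s
X_L = ωL = 26900 Ω
X_C = 1/(ωC) = 7490 Ω
Net reactance X = X_L − X_C = 19400 Ω
Z = j19400 Ω
|Z| = √(0² + 19400²) = 19400 Ω
I = V/|Z| = 22/19400 = 1.13 mA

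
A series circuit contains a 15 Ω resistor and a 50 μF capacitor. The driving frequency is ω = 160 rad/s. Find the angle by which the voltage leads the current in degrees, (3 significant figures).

X_C = 1/(ωC) = 125 Ω
Z = 15.0 − j125 Ω
|Z| = √(15.0² + 125²) = 126 Ω
∠Z = arctan(-125/15.0) = -83.2°

-83.2°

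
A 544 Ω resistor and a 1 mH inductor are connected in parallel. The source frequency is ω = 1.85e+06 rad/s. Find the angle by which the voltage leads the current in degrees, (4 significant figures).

X_L = ωL = 1850 Ω
Parallel: admittances add. Y = 1/R + 1/(jωL)
Y = (0.001838 − j0.0005405) S
|Y| = 0.001916 S → |Z| = 1/|Y| = 521.9 Ω, ∠Z = −∠Y = 16.39°

16.39°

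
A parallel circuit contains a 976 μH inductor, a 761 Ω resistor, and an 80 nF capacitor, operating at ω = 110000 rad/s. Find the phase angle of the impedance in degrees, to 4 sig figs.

21.38°

X_L = ωL = 107.4 Ω
X_C = 1/(ωC) = 113.6 Ω
Parallel: admittances add. Y = 1/R + 1/(jωL) + jωC
Y = (0.001314 − j0.0005145) S
|Y| = 0.001411 S → |Z| = 1/|Y| = 708.6 Ω, ∠Z = −∠Y = 21.38°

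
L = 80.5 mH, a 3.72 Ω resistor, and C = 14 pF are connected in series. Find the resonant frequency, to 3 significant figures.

150 kHz

ω₀ = 1/√(LC) = 1/√(0.0805 × 1.4e-11) = 942000 rad/s
f₀ = ω₀/(2π) = 150 kHz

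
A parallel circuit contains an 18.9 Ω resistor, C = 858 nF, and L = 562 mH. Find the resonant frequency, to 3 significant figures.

ω₀ = 1/√(LC) = 1/√(0.562 × 8.58e-07) = 1440 rad/s
f₀ = ω₀/(2π) = 229 Hz

229 Hz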